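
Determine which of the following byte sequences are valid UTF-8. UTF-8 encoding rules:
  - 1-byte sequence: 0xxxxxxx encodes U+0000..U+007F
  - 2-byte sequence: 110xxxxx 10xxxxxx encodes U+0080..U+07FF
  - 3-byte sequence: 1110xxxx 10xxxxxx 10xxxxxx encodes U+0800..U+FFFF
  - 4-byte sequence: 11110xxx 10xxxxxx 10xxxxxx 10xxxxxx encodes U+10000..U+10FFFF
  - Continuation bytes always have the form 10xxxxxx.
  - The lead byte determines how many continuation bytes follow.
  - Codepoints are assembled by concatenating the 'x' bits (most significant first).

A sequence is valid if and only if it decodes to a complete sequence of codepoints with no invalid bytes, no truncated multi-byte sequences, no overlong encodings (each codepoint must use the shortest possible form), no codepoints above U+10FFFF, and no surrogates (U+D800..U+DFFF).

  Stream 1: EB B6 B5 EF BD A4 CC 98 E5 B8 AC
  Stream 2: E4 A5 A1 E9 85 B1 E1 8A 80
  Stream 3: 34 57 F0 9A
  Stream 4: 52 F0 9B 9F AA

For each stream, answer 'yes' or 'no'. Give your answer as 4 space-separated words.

Answer: yes yes no yes

Derivation:
Stream 1: decodes cleanly. VALID
Stream 2: decodes cleanly. VALID
Stream 3: error at byte offset 4. INVALID
Stream 4: decodes cleanly. VALID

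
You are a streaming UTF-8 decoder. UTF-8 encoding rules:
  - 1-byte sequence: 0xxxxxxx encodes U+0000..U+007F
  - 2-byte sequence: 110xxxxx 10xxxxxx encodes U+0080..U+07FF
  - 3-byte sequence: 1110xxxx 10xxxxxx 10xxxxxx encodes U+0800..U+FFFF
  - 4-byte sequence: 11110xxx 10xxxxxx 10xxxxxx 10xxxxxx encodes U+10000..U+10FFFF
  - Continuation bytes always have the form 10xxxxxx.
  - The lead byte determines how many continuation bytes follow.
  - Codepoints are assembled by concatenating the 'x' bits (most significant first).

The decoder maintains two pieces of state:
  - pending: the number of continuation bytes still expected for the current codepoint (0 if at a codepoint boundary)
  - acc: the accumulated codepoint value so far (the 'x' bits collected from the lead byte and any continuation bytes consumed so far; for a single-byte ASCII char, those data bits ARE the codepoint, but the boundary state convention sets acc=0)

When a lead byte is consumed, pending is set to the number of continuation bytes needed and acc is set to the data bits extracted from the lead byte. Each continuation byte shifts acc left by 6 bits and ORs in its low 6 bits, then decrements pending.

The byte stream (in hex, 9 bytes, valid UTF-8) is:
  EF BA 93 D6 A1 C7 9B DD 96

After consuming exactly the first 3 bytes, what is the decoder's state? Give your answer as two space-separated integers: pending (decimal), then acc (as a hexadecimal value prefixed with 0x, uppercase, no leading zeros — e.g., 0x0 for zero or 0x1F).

Byte[0]=EF: 3-byte lead. pending=2, acc=0xF
Byte[1]=BA: continuation. acc=(acc<<6)|0x3A=0x3FA, pending=1
Byte[2]=93: continuation. acc=(acc<<6)|0x13=0xFE93, pending=0

Answer: 0 0xFE93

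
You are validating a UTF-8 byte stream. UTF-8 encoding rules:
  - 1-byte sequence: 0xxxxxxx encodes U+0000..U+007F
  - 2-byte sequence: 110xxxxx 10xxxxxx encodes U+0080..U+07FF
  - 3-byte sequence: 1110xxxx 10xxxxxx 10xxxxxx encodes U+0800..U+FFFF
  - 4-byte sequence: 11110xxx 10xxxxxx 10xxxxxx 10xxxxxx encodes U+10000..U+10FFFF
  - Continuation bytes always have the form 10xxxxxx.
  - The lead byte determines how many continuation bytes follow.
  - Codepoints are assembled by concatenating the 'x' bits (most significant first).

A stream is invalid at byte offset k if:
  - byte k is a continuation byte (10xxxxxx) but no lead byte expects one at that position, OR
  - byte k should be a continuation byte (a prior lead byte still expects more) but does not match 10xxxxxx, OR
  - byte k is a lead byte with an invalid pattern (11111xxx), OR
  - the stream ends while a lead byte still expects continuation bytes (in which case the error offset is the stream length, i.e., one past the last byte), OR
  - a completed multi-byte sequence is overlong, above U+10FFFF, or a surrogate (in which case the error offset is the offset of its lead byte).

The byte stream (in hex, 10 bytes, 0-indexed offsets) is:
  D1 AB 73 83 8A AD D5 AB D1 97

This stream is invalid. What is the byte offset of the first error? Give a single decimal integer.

Answer: 3

Derivation:
Byte[0]=D1: 2-byte lead, need 1 cont bytes. acc=0x11
Byte[1]=AB: continuation. acc=(acc<<6)|0x2B=0x46B
Completed: cp=U+046B (starts at byte 0)
Byte[2]=73: 1-byte ASCII. cp=U+0073
Byte[3]=83: INVALID lead byte (not 0xxx/110x/1110/11110)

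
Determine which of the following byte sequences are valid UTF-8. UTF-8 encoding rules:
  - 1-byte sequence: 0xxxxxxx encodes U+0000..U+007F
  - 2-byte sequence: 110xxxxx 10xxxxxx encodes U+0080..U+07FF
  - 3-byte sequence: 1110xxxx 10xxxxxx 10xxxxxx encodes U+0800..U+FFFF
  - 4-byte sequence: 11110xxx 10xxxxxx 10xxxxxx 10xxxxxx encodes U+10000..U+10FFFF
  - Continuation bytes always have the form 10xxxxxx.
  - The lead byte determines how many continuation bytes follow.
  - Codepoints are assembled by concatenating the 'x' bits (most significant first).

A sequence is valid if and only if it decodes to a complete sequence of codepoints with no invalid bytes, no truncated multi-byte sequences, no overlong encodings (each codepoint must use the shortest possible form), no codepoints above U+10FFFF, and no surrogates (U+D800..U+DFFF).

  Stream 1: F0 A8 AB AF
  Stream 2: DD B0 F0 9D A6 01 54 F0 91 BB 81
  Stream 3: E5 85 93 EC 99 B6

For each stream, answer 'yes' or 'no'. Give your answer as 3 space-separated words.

Stream 1: decodes cleanly. VALID
Stream 2: error at byte offset 5. INVALID
Stream 3: decodes cleanly. VALID

Answer: yes no yes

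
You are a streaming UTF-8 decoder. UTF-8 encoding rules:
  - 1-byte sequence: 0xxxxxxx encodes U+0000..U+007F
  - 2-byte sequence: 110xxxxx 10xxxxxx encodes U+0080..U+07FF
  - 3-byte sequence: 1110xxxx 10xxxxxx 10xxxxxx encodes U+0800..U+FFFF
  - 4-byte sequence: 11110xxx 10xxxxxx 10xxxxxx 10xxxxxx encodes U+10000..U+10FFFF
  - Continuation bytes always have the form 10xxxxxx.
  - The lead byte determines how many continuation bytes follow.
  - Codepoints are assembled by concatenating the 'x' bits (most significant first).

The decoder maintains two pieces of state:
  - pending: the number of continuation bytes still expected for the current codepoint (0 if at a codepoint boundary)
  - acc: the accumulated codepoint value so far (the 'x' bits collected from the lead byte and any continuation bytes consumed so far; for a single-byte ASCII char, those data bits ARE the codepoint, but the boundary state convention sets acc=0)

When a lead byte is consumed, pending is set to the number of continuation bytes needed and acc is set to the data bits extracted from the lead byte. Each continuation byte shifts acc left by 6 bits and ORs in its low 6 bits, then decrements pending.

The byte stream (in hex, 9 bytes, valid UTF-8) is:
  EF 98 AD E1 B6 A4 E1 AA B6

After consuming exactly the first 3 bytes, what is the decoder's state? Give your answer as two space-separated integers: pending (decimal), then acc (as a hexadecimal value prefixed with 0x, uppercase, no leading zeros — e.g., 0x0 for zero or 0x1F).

Byte[0]=EF: 3-byte lead. pending=2, acc=0xF
Byte[1]=98: continuation. acc=(acc<<6)|0x18=0x3D8, pending=1
Byte[2]=AD: continuation. acc=(acc<<6)|0x2D=0xF62D, pending=0

Answer: 0 0xF62D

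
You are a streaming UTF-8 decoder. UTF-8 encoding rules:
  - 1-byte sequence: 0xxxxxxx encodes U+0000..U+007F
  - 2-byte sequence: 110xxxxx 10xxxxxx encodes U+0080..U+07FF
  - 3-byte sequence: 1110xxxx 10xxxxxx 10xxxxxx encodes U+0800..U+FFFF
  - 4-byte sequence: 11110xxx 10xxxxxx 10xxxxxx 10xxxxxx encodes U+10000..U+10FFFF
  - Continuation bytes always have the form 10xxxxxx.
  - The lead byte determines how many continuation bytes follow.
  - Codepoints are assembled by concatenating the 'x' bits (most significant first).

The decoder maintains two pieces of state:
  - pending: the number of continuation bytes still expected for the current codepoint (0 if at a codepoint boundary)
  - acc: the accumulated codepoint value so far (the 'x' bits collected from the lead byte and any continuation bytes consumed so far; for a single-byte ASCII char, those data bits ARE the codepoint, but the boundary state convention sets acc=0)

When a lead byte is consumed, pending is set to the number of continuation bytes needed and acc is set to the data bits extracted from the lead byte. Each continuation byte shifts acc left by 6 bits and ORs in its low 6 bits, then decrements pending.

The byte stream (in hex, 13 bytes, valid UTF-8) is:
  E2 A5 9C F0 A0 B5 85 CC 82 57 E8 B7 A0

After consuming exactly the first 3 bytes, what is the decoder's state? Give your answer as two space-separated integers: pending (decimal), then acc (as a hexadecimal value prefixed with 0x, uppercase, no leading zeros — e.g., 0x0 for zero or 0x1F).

Answer: 0 0x295C

Derivation:
Byte[0]=E2: 3-byte lead. pending=2, acc=0x2
Byte[1]=A5: continuation. acc=(acc<<6)|0x25=0xA5, pending=1
Byte[2]=9C: continuation. acc=(acc<<6)|0x1C=0x295C, pending=0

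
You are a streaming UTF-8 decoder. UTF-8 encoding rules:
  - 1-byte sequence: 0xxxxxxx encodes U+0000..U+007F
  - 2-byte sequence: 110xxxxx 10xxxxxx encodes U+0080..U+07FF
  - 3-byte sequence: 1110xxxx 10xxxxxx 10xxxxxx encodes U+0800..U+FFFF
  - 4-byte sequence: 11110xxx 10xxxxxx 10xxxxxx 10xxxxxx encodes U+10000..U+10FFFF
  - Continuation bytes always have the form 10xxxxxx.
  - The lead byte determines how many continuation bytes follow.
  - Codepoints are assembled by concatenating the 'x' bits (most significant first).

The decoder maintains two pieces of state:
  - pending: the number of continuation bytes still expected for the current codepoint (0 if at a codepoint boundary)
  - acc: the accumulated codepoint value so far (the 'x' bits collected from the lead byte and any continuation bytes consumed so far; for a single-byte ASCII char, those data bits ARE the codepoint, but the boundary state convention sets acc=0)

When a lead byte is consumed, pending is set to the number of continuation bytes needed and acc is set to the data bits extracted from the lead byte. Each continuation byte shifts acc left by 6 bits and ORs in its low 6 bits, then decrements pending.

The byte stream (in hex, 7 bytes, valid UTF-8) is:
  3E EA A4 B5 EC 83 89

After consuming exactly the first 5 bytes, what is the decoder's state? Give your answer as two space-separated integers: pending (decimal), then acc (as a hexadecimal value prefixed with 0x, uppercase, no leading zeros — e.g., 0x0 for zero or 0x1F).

Byte[0]=3E: 1-byte. pending=0, acc=0x0
Byte[1]=EA: 3-byte lead. pending=2, acc=0xA
Byte[2]=A4: continuation. acc=(acc<<6)|0x24=0x2A4, pending=1
Byte[3]=B5: continuation. acc=(acc<<6)|0x35=0xA935, pending=0
Byte[4]=EC: 3-byte lead. pending=2, acc=0xC

Answer: 2 0xC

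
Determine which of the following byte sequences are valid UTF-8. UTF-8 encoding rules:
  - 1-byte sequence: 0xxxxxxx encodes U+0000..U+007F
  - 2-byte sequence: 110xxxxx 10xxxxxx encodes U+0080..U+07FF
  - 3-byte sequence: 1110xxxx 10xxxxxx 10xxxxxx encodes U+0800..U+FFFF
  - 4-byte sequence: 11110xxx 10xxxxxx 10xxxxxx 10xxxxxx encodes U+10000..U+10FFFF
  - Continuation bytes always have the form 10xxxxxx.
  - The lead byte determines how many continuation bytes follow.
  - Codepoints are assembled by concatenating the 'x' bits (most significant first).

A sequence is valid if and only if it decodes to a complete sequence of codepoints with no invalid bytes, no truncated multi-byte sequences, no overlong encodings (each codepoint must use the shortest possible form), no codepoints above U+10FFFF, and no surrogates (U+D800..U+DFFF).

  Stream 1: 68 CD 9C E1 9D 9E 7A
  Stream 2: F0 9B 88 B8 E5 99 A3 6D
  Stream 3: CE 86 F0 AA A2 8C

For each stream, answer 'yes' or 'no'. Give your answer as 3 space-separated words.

Stream 1: decodes cleanly. VALID
Stream 2: decodes cleanly. VALID
Stream 3: decodes cleanly. VALID

Answer: yes yes yes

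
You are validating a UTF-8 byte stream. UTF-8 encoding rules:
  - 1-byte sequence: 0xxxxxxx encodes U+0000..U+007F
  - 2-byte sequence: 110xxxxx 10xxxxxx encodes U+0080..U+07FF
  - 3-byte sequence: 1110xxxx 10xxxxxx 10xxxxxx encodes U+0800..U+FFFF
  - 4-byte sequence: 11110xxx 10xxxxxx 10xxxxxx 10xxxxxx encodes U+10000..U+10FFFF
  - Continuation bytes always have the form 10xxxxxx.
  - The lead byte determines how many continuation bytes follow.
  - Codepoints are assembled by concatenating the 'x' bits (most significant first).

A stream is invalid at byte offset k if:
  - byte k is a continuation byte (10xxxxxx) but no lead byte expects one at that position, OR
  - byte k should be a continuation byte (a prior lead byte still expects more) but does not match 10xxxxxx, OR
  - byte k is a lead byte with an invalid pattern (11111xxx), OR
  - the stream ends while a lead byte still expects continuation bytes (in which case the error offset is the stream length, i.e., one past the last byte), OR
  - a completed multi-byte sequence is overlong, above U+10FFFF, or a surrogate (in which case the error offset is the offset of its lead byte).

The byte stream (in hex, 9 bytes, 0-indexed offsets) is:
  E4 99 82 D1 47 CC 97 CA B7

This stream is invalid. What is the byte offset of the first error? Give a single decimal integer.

Byte[0]=E4: 3-byte lead, need 2 cont bytes. acc=0x4
Byte[1]=99: continuation. acc=(acc<<6)|0x19=0x119
Byte[2]=82: continuation. acc=(acc<<6)|0x02=0x4642
Completed: cp=U+4642 (starts at byte 0)
Byte[3]=D1: 2-byte lead, need 1 cont bytes. acc=0x11
Byte[4]=47: expected 10xxxxxx continuation. INVALID

Answer: 4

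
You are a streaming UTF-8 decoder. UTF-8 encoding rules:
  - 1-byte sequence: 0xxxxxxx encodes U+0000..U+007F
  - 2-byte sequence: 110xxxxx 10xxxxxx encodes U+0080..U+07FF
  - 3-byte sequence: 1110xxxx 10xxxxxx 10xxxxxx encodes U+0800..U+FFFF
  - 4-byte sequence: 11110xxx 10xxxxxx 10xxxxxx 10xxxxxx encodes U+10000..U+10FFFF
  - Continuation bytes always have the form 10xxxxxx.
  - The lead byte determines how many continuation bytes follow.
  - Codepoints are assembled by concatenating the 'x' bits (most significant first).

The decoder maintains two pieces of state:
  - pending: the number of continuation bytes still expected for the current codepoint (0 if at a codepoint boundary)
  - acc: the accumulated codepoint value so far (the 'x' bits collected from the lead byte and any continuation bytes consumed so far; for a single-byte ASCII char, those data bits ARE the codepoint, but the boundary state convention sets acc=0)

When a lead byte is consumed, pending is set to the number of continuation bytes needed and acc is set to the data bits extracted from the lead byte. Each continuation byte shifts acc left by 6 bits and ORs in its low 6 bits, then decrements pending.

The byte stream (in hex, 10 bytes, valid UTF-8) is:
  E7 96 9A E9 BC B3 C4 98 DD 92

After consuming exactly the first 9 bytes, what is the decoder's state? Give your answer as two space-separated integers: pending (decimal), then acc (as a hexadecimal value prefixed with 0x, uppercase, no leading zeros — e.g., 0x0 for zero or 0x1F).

Byte[0]=E7: 3-byte lead. pending=2, acc=0x7
Byte[1]=96: continuation. acc=(acc<<6)|0x16=0x1D6, pending=1
Byte[2]=9A: continuation. acc=(acc<<6)|0x1A=0x759A, pending=0
Byte[3]=E9: 3-byte lead. pending=2, acc=0x9
Byte[4]=BC: continuation. acc=(acc<<6)|0x3C=0x27C, pending=1
Byte[5]=B3: continuation. acc=(acc<<6)|0x33=0x9F33, pending=0
Byte[6]=C4: 2-byte lead. pending=1, acc=0x4
Byte[7]=98: continuation. acc=(acc<<6)|0x18=0x118, pending=0
Byte[8]=DD: 2-byte lead. pending=1, acc=0x1D

Answer: 1 0x1D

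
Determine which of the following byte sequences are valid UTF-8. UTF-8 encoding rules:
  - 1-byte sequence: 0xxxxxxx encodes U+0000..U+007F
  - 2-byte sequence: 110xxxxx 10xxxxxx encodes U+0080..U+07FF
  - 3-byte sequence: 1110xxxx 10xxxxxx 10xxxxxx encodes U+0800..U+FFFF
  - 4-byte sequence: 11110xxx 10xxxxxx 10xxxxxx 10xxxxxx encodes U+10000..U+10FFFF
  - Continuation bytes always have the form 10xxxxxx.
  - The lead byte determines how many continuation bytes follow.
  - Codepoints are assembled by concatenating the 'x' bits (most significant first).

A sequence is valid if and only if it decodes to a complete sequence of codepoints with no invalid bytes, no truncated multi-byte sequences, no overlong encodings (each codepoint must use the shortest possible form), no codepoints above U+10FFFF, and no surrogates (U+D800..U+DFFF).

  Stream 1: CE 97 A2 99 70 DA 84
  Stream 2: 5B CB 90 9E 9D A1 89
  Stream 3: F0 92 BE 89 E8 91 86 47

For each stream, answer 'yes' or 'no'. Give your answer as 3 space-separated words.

Stream 1: error at byte offset 2. INVALID
Stream 2: error at byte offset 3. INVALID
Stream 3: decodes cleanly. VALID

Answer: no no yes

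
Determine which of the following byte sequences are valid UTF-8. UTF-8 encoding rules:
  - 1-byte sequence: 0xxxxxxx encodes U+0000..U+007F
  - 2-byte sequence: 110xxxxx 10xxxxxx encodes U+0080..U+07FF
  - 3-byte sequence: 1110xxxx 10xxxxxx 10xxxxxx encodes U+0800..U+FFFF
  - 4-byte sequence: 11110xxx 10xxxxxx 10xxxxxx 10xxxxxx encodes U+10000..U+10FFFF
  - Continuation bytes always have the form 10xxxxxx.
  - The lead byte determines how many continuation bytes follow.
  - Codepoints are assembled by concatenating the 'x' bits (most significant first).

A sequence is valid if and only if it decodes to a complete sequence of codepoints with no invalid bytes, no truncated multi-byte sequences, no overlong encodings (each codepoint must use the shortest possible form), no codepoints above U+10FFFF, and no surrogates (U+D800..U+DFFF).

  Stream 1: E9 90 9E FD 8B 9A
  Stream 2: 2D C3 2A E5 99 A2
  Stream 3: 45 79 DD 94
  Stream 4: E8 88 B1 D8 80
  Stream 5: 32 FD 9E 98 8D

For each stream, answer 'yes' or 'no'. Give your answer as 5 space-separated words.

Answer: no no yes yes no

Derivation:
Stream 1: error at byte offset 3. INVALID
Stream 2: error at byte offset 2. INVALID
Stream 3: decodes cleanly. VALID
Stream 4: decodes cleanly. VALID
Stream 5: error at byte offset 1. INVALID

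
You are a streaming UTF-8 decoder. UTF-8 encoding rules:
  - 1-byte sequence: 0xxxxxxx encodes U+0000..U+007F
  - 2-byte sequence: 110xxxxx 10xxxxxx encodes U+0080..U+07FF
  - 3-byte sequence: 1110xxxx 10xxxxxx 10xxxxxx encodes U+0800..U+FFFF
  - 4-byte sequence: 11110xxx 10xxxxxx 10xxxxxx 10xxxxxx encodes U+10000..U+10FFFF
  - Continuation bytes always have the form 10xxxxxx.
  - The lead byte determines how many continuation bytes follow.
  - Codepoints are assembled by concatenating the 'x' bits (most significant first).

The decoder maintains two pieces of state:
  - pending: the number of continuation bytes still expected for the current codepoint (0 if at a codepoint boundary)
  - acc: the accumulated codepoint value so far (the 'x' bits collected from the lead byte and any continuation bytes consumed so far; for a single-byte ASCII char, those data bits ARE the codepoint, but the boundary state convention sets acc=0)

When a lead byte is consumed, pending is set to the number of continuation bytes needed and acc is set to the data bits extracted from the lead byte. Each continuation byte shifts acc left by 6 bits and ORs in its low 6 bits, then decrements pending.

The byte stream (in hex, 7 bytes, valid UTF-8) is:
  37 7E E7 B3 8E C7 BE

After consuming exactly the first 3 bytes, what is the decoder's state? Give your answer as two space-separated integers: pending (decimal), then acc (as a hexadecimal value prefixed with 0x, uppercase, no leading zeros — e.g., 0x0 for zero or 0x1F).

Answer: 2 0x7

Derivation:
Byte[0]=37: 1-byte. pending=0, acc=0x0
Byte[1]=7E: 1-byte. pending=0, acc=0x0
Byte[2]=E7: 3-byte lead. pending=2, acc=0x7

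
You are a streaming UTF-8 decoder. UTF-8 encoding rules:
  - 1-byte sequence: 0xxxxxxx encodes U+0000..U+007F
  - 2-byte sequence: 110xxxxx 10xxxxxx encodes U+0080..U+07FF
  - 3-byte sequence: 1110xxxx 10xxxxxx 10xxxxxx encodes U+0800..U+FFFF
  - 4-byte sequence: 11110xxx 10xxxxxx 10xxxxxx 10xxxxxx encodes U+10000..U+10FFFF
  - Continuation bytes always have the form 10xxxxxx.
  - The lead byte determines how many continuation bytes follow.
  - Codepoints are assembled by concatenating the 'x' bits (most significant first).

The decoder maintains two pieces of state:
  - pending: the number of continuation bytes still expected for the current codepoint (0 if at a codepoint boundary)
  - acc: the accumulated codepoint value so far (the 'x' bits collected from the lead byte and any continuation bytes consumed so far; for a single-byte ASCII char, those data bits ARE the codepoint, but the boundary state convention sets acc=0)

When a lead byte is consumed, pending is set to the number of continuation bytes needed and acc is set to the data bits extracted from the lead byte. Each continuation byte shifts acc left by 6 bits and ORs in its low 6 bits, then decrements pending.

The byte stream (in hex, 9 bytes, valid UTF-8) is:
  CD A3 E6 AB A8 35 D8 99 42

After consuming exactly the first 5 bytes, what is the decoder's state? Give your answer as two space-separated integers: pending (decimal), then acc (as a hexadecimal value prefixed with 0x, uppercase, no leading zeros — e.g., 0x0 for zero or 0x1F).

Byte[0]=CD: 2-byte lead. pending=1, acc=0xD
Byte[1]=A3: continuation. acc=(acc<<6)|0x23=0x363, pending=0
Byte[2]=E6: 3-byte lead. pending=2, acc=0x6
Byte[3]=AB: continuation. acc=(acc<<6)|0x2B=0x1AB, pending=1
Byte[4]=A8: continuation. acc=(acc<<6)|0x28=0x6AE8, pending=0

Answer: 0 0x6AE8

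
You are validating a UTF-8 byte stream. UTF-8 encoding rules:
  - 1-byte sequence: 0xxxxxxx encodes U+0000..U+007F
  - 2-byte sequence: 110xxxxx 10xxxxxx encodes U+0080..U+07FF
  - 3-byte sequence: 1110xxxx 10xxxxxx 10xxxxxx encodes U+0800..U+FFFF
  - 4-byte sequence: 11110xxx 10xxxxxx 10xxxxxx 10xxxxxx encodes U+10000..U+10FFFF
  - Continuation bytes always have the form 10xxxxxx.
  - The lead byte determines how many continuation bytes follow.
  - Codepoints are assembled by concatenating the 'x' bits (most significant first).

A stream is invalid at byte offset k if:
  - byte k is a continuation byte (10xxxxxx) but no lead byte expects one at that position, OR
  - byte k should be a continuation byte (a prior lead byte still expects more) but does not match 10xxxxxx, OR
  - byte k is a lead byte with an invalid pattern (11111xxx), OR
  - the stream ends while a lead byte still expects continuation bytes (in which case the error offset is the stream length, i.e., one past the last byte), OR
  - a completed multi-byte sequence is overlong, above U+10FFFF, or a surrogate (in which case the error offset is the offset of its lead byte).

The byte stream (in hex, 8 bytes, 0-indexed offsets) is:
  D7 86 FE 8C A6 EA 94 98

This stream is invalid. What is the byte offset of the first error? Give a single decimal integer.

Answer: 2

Derivation:
Byte[0]=D7: 2-byte lead, need 1 cont bytes. acc=0x17
Byte[1]=86: continuation. acc=(acc<<6)|0x06=0x5C6
Completed: cp=U+05C6 (starts at byte 0)
Byte[2]=FE: INVALID lead byte (not 0xxx/110x/1110/11110)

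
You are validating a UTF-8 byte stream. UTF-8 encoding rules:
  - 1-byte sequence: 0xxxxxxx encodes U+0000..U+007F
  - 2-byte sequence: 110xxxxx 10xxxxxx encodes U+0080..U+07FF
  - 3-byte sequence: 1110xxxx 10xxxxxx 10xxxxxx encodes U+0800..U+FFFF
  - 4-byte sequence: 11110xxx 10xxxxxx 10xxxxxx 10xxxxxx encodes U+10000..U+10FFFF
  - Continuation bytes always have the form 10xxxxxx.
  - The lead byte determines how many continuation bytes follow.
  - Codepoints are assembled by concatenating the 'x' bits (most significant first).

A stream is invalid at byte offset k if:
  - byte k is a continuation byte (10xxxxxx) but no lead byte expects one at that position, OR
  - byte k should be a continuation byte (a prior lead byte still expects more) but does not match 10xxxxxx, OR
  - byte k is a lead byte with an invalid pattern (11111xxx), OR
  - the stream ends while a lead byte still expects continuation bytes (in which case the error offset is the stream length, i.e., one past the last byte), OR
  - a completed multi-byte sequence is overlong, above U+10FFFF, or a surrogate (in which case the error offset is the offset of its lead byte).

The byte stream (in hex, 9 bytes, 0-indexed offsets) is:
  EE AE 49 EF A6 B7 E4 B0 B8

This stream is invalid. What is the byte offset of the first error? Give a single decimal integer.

Answer: 2

Derivation:
Byte[0]=EE: 3-byte lead, need 2 cont bytes. acc=0xE
Byte[1]=AE: continuation. acc=(acc<<6)|0x2E=0x3AE
Byte[2]=49: expected 10xxxxxx continuation. INVALID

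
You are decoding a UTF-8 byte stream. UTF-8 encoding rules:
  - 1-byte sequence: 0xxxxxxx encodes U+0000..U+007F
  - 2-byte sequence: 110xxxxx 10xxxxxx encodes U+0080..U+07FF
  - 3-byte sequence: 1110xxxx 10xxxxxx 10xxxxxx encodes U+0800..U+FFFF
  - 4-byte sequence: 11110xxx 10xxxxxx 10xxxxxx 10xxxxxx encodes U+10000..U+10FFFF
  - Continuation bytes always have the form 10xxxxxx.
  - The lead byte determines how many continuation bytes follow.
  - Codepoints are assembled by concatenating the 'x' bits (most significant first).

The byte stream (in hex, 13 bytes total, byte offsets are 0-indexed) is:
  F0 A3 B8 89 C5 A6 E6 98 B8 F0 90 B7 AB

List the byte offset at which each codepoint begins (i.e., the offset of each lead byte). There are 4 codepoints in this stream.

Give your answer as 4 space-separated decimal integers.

Byte[0]=F0: 4-byte lead, need 3 cont bytes. acc=0x0
Byte[1]=A3: continuation. acc=(acc<<6)|0x23=0x23
Byte[2]=B8: continuation. acc=(acc<<6)|0x38=0x8F8
Byte[3]=89: continuation. acc=(acc<<6)|0x09=0x23E09
Completed: cp=U+23E09 (starts at byte 0)
Byte[4]=C5: 2-byte lead, need 1 cont bytes. acc=0x5
Byte[5]=A6: continuation. acc=(acc<<6)|0x26=0x166
Completed: cp=U+0166 (starts at byte 4)
Byte[6]=E6: 3-byte lead, need 2 cont bytes. acc=0x6
Byte[7]=98: continuation. acc=(acc<<6)|0x18=0x198
Byte[8]=B8: continuation. acc=(acc<<6)|0x38=0x6638
Completed: cp=U+6638 (starts at byte 6)
Byte[9]=F0: 4-byte lead, need 3 cont bytes. acc=0x0
Byte[10]=90: continuation. acc=(acc<<6)|0x10=0x10
Byte[11]=B7: continuation. acc=(acc<<6)|0x37=0x437
Byte[12]=AB: continuation. acc=(acc<<6)|0x2B=0x10DEB
Completed: cp=U+10DEB (starts at byte 9)

Answer: 0 4 6 9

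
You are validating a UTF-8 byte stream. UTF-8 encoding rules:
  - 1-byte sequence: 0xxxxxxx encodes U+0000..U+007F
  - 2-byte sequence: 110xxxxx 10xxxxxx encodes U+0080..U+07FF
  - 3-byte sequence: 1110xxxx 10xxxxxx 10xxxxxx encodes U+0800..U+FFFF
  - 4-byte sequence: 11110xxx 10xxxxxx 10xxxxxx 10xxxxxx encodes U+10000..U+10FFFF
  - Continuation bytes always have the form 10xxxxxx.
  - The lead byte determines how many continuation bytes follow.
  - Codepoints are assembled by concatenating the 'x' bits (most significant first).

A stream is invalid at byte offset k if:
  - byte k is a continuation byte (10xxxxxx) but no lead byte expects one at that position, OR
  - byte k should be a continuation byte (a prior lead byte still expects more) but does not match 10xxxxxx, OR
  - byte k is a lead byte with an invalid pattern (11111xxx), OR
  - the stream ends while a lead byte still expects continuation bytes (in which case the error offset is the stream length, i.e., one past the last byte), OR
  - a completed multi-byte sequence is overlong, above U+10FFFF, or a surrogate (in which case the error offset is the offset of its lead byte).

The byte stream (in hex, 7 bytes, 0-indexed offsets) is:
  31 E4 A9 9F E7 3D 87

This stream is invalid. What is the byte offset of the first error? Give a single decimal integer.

Answer: 5

Derivation:
Byte[0]=31: 1-byte ASCII. cp=U+0031
Byte[1]=E4: 3-byte lead, need 2 cont bytes. acc=0x4
Byte[2]=A9: continuation. acc=(acc<<6)|0x29=0x129
Byte[3]=9F: continuation. acc=(acc<<6)|0x1F=0x4A5F
Completed: cp=U+4A5F (starts at byte 1)
Byte[4]=E7: 3-byte lead, need 2 cont bytes. acc=0x7
Byte[5]=3D: expected 10xxxxxx continuation. INVALID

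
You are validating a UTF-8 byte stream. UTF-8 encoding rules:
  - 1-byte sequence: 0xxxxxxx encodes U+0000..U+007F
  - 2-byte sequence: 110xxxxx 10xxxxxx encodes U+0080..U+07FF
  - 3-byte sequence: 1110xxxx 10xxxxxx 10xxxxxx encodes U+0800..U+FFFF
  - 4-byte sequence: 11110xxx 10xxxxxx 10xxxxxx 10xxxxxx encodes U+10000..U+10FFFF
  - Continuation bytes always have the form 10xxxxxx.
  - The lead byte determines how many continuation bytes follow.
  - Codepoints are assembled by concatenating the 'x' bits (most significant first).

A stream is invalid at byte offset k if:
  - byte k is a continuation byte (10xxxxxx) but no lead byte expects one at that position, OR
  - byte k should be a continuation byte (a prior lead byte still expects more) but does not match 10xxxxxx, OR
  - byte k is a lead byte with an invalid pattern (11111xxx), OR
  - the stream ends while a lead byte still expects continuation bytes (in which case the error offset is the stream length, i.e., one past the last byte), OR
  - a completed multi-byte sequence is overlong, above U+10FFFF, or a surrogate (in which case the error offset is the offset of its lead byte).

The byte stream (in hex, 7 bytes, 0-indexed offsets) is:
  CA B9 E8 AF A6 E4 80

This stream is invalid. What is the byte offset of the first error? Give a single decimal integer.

Answer: 7

Derivation:
Byte[0]=CA: 2-byte lead, need 1 cont bytes. acc=0xA
Byte[1]=B9: continuation. acc=(acc<<6)|0x39=0x2B9
Completed: cp=U+02B9 (starts at byte 0)
Byte[2]=E8: 3-byte lead, need 2 cont bytes. acc=0x8
Byte[3]=AF: continuation. acc=(acc<<6)|0x2F=0x22F
Byte[4]=A6: continuation. acc=(acc<<6)|0x26=0x8BE6
Completed: cp=U+8BE6 (starts at byte 2)
Byte[5]=E4: 3-byte lead, need 2 cont bytes. acc=0x4
Byte[6]=80: continuation. acc=(acc<<6)|0x00=0x100
Byte[7]: stream ended, expected continuation. INVALID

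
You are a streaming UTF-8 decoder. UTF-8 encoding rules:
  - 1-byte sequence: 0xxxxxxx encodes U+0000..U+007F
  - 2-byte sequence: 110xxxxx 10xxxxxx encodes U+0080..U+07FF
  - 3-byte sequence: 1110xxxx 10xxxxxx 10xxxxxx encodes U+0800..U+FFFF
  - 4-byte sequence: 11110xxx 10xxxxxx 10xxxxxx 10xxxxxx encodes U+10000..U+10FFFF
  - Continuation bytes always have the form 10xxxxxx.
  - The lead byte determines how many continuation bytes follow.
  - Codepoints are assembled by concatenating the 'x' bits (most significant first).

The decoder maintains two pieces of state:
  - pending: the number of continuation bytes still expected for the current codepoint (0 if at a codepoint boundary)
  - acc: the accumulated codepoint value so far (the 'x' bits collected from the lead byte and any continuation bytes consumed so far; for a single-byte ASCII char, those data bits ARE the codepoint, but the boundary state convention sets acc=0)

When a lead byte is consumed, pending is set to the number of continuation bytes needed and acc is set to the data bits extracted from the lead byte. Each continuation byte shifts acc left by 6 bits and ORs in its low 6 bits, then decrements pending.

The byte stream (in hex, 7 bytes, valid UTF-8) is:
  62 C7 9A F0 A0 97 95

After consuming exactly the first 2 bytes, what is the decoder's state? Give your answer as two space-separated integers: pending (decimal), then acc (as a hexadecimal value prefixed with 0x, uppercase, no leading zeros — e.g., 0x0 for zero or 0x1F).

Byte[0]=62: 1-byte. pending=0, acc=0x0
Byte[1]=C7: 2-byte lead. pending=1, acc=0x7

Answer: 1 0x7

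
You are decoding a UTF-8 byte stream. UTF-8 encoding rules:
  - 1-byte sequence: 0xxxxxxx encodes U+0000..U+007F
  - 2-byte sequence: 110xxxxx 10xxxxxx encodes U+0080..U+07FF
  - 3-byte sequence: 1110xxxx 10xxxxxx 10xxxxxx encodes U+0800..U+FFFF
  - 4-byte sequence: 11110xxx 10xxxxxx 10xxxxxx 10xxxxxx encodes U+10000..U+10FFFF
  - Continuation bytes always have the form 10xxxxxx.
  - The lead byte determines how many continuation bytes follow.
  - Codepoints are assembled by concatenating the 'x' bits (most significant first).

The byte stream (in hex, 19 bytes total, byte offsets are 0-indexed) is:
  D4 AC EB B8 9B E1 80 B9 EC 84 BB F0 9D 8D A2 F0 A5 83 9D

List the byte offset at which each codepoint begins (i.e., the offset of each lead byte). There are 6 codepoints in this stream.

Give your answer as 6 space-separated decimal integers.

Byte[0]=D4: 2-byte lead, need 1 cont bytes. acc=0x14
Byte[1]=AC: continuation. acc=(acc<<6)|0x2C=0x52C
Completed: cp=U+052C (starts at byte 0)
Byte[2]=EB: 3-byte lead, need 2 cont bytes. acc=0xB
Byte[3]=B8: continuation. acc=(acc<<6)|0x38=0x2F8
Byte[4]=9B: continuation. acc=(acc<<6)|0x1B=0xBE1B
Completed: cp=U+BE1B (starts at byte 2)
Byte[5]=E1: 3-byte lead, need 2 cont bytes. acc=0x1
Byte[6]=80: continuation. acc=(acc<<6)|0x00=0x40
Byte[7]=B9: continuation. acc=(acc<<6)|0x39=0x1039
Completed: cp=U+1039 (starts at byte 5)
Byte[8]=EC: 3-byte lead, need 2 cont bytes. acc=0xC
Byte[9]=84: continuation. acc=(acc<<6)|0x04=0x304
Byte[10]=BB: continuation. acc=(acc<<6)|0x3B=0xC13B
Completed: cp=U+C13B (starts at byte 8)
Byte[11]=F0: 4-byte lead, need 3 cont bytes. acc=0x0
Byte[12]=9D: continuation. acc=(acc<<6)|0x1D=0x1D
Byte[13]=8D: continuation. acc=(acc<<6)|0x0D=0x74D
Byte[14]=A2: continuation. acc=(acc<<6)|0x22=0x1D362
Completed: cp=U+1D362 (starts at byte 11)
Byte[15]=F0: 4-byte lead, need 3 cont bytes. acc=0x0
Byte[16]=A5: continuation. acc=(acc<<6)|0x25=0x25
Byte[17]=83: continuation. acc=(acc<<6)|0x03=0x943
Byte[18]=9D: continuation. acc=(acc<<6)|0x1D=0x250DD
Completed: cp=U+250DD (starts at byte 15)

Answer: 0 2 5 8 11 15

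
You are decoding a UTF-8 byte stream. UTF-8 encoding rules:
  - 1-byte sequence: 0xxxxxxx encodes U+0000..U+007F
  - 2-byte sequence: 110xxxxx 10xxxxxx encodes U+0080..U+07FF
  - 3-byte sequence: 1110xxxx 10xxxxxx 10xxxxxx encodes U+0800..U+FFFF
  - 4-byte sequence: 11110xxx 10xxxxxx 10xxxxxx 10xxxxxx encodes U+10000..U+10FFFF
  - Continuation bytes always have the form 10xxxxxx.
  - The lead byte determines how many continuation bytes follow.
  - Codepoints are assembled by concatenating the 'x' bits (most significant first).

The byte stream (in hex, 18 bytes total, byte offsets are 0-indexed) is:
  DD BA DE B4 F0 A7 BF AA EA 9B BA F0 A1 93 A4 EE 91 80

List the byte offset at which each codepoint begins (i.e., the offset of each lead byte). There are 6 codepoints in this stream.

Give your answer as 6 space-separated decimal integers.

Answer: 0 2 4 8 11 15

Derivation:
Byte[0]=DD: 2-byte lead, need 1 cont bytes. acc=0x1D
Byte[1]=BA: continuation. acc=(acc<<6)|0x3A=0x77A
Completed: cp=U+077A (starts at byte 0)
Byte[2]=DE: 2-byte lead, need 1 cont bytes. acc=0x1E
Byte[3]=B4: continuation. acc=(acc<<6)|0x34=0x7B4
Completed: cp=U+07B4 (starts at byte 2)
Byte[4]=F0: 4-byte lead, need 3 cont bytes. acc=0x0
Byte[5]=A7: continuation. acc=(acc<<6)|0x27=0x27
Byte[6]=BF: continuation. acc=(acc<<6)|0x3F=0x9FF
Byte[7]=AA: continuation. acc=(acc<<6)|0x2A=0x27FEA
Completed: cp=U+27FEA (starts at byte 4)
Byte[8]=EA: 3-byte lead, need 2 cont bytes. acc=0xA
Byte[9]=9B: continuation. acc=(acc<<6)|0x1B=0x29B
Byte[10]=BA: continuation. acc=(acc<<6)|0x3A=0xA6FA
Completed: cp=U+A6FA (starts at byte 8)
Byte[11]=F0: 4-byte lead, need 3 cont bytes. acc=0x0
Byte[12]=A1: continuation. acc=(acc<<6)|0x21=0x21
Byte[13]=93: continuation. acc=(acc<<6)|0x13=0x853
Byte[14]=A4: continuation. acc=(acc<<6)|0x24=0x214E4
Completed: cp=U+214E4 (starts at byte 11)
Byte[15]=EE: 3-byte lead, need 2 cont bytes. acc=0xE
Byte[16]=91: continuation. acc=(acc<<6)|0x11=0x391
Byte[17]=80: continuation. acc=(acc<<6)|0x00=0xE440
Completed: cp=U+E440 (starts at byte 15)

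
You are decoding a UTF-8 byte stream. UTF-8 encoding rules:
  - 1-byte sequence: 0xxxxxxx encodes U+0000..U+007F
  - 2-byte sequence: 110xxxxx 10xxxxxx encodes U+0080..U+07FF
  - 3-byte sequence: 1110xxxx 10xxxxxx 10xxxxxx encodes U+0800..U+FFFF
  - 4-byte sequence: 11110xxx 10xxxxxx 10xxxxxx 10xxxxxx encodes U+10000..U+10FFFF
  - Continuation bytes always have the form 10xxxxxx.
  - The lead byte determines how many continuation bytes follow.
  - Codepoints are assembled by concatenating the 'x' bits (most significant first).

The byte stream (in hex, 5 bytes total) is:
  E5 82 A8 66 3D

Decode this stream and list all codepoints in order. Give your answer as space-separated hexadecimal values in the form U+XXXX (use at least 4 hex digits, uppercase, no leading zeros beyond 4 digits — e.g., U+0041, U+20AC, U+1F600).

Byte[0]=E5: 3-byte lead, need 2 cont bytes. acc=0x5
Byte[1]=82: continuation. acc=(acc<<6)|0x02=0x142
Byte[2]=A8: continuation. acc=(acc<<6)|0x28=0x50A8
Completed: cp=U+50A8 (starts at byte 0)
Byte[3]=66: 1-byte ASCII. cp=U+0066
Byte[4]=3D: 1-byte ASCII. cp=U+003D

Answer: U+50A8 U+0066 U+003D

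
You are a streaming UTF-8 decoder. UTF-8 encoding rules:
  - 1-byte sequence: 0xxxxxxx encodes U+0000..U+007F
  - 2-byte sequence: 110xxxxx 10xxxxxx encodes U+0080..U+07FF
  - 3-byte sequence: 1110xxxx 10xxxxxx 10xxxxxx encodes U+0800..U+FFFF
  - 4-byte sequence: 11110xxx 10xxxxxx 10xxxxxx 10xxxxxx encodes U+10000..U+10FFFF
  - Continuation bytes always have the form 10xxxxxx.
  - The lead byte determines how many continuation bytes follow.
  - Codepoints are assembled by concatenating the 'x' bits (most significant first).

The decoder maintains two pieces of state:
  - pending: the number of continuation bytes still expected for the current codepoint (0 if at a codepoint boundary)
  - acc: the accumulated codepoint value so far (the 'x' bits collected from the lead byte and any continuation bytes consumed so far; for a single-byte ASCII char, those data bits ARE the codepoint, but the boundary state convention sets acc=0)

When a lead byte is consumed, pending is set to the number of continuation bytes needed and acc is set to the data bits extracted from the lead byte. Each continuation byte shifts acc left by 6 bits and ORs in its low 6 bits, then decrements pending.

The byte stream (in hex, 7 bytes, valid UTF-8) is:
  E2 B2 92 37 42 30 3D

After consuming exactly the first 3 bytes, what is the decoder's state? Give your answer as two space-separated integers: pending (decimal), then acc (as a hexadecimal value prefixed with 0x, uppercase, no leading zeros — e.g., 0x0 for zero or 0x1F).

Answer: 0 0x2C92

Derivation:
Byte[0]=E2: 3-byte lead. pending=2, acc=0x2
Byte[1]=B2: continuation. acc=(acc<<6)|0x32=0xB2, pending=1
Byte[2]=92: continuation. acc=(acc<<6)|0x12=0x2C92, pending=0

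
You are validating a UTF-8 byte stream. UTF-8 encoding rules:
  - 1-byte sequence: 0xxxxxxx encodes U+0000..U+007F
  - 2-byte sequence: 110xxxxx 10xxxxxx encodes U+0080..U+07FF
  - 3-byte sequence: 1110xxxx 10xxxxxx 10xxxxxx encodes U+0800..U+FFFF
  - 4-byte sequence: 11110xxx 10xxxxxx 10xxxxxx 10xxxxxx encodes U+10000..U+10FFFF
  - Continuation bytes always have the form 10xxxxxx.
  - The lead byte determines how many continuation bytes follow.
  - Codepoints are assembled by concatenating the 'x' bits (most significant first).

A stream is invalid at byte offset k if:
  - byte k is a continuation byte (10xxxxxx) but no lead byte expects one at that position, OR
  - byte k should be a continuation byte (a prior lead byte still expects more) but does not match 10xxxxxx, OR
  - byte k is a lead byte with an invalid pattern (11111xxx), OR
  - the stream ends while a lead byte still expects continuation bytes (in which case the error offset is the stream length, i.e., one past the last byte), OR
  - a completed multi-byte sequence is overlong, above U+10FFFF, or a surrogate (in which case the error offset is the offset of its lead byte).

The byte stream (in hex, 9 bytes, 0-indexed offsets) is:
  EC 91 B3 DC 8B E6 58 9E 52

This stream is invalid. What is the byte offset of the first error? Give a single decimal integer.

Answer: 6

Derivation:
Byte[0]=EC: 3-byte lead, need 2 cont bytes. acc=0xC
Byte[1]=91: continuation. acc=(acc<<6)|0x11=0x311
Byte[2]=B3: continuation. acc=(acc<<6)|0x33=0xC473
Completed: cp=U+C473 (starts at byte 0)
Byte[3]=DC: 2-byte lead, need 1 cont bytes. acc=0x1C
Byte[4]=8B: continuation. acc=(acc<<6)|0x0B=0x70B
Completed: cp=U+070B (starts at byte 3)
Byte[5]=E6: 3-byte lead, need 2 cont bytes. acc=0x6
Byte[6]=58: expected 10xxxxxx continuation. INVALID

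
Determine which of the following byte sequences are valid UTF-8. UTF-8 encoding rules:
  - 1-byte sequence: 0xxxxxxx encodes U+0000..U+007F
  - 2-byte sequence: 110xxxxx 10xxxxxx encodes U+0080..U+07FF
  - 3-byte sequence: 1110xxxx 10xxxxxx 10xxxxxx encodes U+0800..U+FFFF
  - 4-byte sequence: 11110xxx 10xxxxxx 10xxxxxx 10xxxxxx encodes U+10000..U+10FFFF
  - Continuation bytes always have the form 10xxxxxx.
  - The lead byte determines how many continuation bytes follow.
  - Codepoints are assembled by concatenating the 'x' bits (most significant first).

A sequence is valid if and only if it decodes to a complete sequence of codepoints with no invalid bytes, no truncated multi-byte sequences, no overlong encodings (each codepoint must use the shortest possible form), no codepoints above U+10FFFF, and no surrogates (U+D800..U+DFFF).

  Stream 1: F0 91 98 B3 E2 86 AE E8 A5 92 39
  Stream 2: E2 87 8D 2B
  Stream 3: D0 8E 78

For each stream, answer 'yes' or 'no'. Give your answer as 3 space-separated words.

Stream 1: decodes cleanly. VALID
Stream 2: decodes cleanly. VALID
Stream 3: decodes cleanly. VALID

Answer: yes yes yes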